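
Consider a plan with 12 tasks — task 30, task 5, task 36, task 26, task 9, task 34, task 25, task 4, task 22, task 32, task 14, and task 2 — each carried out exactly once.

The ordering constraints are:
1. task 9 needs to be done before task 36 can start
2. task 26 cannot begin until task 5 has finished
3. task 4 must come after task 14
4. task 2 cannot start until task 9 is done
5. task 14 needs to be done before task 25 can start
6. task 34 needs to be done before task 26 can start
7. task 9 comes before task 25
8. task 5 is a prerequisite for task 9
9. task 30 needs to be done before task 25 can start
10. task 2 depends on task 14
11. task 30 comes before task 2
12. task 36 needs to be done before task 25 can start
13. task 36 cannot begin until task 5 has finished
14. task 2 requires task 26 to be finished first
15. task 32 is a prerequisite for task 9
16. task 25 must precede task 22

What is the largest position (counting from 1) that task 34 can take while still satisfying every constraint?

Every task that must follow task 34 has to come after it. Tracing all chains starting from task 34, those tasks are: task 26, task 2 — 2 in total.
With 2 mandatory successors out of 12 tasks total, the latest slot for task 34 is 12−2 = 10, and it's reachable by doing all non-successors before task 34.

10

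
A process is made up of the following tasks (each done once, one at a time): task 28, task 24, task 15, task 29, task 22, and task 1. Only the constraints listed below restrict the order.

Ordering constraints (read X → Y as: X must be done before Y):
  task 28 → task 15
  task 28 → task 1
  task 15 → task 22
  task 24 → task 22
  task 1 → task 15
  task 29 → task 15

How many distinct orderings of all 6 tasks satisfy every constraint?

15

3 tasks have no prerequisites (task 28, task 24, task 29), so any of them could come first.
Enumerating by repeatedly choosing an available task (one whose prerequisites are all placed) gives 15 distinct complete orderings.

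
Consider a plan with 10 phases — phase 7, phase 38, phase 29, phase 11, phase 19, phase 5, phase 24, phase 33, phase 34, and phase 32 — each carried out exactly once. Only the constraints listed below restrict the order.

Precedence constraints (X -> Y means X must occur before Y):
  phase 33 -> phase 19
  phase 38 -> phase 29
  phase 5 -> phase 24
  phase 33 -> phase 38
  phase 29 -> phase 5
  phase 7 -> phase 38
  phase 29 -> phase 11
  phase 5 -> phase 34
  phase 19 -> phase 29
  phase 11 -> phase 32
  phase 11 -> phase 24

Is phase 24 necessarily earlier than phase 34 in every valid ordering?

No

Nothing in the constraints links phase 24 and phase 34; they are unordered relative to each other.
There exist valid orderings with phase 34 before phase 24, so phase 24 is not required to come first.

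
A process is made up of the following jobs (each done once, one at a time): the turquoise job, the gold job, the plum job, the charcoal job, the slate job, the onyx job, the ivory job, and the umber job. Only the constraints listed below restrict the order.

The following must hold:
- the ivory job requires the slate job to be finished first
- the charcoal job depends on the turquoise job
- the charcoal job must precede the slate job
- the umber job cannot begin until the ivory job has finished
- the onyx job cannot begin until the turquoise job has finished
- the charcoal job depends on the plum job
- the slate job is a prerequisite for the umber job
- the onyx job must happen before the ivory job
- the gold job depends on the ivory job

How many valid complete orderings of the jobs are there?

2 jobs have no prerequisites (the turquoise job, the plum job), so any of them could come first.
Systematically extending each partial ordering one job at a time and counting, there are 14 complete orderings.

14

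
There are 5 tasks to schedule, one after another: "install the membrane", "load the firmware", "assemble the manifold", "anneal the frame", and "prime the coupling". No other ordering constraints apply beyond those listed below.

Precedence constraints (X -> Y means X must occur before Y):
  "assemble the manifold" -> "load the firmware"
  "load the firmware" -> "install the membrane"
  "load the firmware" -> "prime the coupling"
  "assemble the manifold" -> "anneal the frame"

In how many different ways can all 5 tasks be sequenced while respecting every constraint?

Only "assemble the manifold" has no prerequisites, so it must go first.
Enumerating by repeatedly choosing an available task (one whose prerequisites are all placed) gives 8 distinct complete orderings.

8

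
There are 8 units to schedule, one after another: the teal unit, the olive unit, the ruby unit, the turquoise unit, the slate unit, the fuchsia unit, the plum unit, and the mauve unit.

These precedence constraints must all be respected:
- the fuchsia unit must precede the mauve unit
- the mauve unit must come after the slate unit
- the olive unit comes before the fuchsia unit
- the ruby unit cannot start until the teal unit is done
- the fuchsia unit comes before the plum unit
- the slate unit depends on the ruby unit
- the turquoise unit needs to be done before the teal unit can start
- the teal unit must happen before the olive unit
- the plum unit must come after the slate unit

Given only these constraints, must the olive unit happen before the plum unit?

Following the dependencies: the olive unit → the fuchsia unit → the plum unit.
That forces the olive unit before the plum unit in every valid schedule.

Yes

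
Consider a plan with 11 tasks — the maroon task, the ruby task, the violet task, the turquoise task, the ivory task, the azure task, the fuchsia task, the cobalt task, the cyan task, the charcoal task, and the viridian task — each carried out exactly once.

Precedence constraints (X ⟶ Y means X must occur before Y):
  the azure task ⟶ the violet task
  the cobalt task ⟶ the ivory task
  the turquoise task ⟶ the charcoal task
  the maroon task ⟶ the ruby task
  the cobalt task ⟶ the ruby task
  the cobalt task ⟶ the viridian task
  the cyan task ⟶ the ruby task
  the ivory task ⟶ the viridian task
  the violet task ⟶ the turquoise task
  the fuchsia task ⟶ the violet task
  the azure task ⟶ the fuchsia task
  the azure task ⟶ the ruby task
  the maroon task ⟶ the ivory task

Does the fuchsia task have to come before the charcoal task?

Yes

Tracing the constraints gives a chain: the fuchsia task → the violet task → the turquoise task → the charcoal task.
So the fuchsia task must precede the charcoal task in any valid ordering.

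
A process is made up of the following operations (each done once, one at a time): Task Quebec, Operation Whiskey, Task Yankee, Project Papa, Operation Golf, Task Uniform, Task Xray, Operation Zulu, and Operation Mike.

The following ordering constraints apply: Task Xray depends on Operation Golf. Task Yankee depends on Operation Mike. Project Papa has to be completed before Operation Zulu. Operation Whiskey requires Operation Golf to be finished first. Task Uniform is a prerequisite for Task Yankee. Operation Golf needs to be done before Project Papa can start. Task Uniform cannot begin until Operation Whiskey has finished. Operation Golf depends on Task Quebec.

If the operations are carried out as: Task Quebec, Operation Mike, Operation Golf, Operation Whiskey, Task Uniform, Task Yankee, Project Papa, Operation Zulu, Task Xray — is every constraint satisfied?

Yes

Every stated constraint is respected: Operation Golf sits at position 3, ahead of Task Xray at position 9, and each of the other listed pairs likewise has the predecessor earlier in the sequence.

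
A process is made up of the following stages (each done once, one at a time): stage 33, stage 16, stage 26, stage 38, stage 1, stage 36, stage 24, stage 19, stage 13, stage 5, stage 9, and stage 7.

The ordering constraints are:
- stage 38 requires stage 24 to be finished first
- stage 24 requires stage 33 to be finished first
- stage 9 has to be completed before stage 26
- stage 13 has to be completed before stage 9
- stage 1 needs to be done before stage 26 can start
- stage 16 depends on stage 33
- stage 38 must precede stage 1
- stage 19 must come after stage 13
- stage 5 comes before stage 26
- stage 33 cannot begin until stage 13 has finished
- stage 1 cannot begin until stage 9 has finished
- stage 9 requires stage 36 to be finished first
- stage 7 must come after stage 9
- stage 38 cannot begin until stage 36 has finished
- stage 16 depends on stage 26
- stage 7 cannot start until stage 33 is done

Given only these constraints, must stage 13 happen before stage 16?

Yes

Following the dependencies: stage 13 → stage 33 → stage 16.
Hence stage 13 necessarily comes before stage 16.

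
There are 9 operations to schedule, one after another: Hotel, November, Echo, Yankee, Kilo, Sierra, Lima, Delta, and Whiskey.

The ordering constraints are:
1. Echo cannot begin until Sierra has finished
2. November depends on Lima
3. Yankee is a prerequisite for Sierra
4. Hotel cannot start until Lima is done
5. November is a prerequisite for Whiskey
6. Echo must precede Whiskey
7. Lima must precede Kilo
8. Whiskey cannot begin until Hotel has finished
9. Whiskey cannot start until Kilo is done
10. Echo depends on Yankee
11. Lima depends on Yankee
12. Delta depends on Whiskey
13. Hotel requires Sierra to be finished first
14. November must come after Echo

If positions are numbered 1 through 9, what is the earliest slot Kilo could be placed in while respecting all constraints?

Working backwards through the constraints from Kilo, its full set of required predecessors is Yankee, Lima — 2 of them.
So at minimum 2 operations come before Kilo, putting Kilo no earlier than position 3. That position is achievable by scheduling exactly those predecessors first.

3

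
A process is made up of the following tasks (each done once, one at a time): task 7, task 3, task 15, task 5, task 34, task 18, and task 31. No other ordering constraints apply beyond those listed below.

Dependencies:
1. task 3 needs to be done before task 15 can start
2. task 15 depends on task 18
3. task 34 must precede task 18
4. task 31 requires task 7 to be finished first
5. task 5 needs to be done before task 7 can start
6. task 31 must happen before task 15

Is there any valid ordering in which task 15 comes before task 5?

No

Following task 5 → task 7 → task 31 → task 15, task 5 must precede task 15 in every valid ordering.
So no valid ordering can have task 15 before task 5.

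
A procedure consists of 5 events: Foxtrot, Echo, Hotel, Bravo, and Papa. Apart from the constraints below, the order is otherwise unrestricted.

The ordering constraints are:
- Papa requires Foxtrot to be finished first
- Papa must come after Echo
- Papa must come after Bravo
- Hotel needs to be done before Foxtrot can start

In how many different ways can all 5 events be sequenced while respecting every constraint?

3 events have no prerequisites (Echo, Hotel, Bravo), so any of them could come first.
Counting all ways to extend the partial order to a total order gives 12.

12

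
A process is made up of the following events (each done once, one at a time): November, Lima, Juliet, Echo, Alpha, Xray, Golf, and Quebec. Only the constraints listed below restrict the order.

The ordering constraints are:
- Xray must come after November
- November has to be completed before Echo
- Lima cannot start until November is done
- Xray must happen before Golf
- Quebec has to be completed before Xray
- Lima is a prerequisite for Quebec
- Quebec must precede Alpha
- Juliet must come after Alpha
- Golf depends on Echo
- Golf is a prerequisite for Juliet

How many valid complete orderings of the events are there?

November is the only event with nothing required before it, so every ordering starts there.
Systematically extending each partial ordering one event at a time and counting, there are 14 complete orderings.

14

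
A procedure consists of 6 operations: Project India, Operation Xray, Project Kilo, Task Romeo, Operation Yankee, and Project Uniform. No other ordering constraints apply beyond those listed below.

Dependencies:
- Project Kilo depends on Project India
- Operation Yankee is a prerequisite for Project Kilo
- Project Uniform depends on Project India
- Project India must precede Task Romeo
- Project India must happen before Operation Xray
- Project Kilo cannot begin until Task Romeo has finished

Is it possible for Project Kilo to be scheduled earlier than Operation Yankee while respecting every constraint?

No

Following Operation Yankee → Project Kilo, Operation Yankee must precede Project Kilo in every valid ordering.
So no valid ordering can have Project Kilo before Operation Yankee.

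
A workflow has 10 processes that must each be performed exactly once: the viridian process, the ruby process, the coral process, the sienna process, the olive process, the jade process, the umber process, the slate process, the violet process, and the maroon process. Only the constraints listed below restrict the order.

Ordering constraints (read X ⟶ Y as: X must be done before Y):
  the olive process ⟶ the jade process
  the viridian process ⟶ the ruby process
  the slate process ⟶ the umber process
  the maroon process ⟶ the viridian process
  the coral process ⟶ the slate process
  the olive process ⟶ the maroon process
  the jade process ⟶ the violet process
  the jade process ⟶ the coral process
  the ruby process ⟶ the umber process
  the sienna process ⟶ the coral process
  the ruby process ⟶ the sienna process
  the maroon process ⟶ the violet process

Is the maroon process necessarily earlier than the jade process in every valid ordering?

No

Nothing in the constraints links the maroon process and the jade process; they are unordered relative to each other.
So the maroon process can come before the jade process or after — it is not forced.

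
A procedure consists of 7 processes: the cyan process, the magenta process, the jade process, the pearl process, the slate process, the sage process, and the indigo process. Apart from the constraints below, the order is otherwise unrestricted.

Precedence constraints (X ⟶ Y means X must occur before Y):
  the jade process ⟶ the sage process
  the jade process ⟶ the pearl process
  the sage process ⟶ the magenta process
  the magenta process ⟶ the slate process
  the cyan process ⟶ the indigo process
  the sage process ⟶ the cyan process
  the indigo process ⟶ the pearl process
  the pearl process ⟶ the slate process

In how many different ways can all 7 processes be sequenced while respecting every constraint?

4

The jade process is the only process with nothing required before it, so every ordering starts there.
Counting all ways to extend the partial order to a total order gives 4.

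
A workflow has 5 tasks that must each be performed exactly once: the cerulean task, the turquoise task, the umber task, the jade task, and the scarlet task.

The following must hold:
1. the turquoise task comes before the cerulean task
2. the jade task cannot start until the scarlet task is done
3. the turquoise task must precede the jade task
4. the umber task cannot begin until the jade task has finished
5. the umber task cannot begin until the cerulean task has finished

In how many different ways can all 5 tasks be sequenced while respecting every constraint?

5

2 tasks have no prerequisites (the turquoise task, the scarlet task), so any of them could come first.
Counting all ways to extend the partial order to a total order gives 5.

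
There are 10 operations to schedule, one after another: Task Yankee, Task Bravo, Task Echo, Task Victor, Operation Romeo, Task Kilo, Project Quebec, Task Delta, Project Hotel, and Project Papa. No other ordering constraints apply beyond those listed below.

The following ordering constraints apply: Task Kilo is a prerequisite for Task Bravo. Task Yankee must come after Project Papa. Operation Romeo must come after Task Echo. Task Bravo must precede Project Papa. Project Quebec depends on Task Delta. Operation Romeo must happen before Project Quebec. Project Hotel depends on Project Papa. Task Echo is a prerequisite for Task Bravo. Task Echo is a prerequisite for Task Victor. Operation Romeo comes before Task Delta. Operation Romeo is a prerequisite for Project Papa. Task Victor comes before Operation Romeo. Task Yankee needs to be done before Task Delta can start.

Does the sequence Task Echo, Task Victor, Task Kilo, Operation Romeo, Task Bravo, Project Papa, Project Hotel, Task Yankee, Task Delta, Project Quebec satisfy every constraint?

Every stated constraint is respected: Operation Romeo sits at position 4, ahead of Project Quebec at position 10, and each of the other listed pairs likewise has the predecessor earlier in the sequence.

Yes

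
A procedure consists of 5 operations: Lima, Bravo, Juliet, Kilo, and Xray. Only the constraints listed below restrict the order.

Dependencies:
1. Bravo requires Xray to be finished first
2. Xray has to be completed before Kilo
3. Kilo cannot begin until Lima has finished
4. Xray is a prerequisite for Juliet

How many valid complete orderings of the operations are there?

2 operations have no prerequisites (Lima, Xray), so any of them could come first.
Enumerating by repeatedly choosing an available operation (one whose prerequisites are all placed) gives 18 distinct complete orderings.

18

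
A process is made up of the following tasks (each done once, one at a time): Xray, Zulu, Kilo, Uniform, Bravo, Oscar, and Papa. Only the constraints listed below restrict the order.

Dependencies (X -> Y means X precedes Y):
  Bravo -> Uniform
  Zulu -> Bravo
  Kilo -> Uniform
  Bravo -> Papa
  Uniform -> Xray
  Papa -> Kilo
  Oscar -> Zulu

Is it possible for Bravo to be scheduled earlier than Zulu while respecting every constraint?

No

Following Zulu → Bravo, Zulu must precede Bravo in every valid ordering.
Hence Bravo can never be scheduled before Zulu.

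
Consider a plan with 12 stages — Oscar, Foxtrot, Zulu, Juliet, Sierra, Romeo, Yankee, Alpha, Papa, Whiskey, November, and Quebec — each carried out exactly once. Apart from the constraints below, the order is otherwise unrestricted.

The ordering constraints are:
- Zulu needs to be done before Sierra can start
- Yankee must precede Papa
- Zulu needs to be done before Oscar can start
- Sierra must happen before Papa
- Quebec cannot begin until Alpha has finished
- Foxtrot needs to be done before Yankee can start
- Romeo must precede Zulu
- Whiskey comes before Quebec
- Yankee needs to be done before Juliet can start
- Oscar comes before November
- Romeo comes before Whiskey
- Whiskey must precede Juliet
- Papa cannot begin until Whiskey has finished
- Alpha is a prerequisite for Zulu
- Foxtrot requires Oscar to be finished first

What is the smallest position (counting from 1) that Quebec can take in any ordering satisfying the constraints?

The stages that are forced before Quebec, directly or transitively, are Romeo, Alpha, Whiskey. That's 3 stages.
With 3 mandatory predecessors, the earliest Quebec can sit is position 3+1 = 4, and placing just those 3 first achieves it.

4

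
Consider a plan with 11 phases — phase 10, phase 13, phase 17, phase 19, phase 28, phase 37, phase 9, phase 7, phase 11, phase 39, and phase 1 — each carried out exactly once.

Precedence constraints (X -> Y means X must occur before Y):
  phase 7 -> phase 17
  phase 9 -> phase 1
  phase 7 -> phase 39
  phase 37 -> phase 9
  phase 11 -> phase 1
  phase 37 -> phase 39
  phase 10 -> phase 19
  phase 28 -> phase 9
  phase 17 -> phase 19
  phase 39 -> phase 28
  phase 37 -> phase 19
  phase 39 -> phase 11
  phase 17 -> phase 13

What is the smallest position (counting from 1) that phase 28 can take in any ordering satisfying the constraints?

The phases that are forced before phase 28, directly or transitively, are phase 37, phase 7, phase 39. That's 3 phases.
With 3 mandatory predecessors, the earliest phase 28 can sit is position 3+1 = 4, and placing just those 3 first achieves it.

4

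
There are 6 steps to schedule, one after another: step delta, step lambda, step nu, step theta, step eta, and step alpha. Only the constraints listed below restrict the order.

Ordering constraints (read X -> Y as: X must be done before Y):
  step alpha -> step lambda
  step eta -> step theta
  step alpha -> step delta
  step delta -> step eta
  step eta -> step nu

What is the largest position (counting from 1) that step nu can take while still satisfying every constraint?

No constraint forces any step after step nu, so it can be placed last, in position 6.

6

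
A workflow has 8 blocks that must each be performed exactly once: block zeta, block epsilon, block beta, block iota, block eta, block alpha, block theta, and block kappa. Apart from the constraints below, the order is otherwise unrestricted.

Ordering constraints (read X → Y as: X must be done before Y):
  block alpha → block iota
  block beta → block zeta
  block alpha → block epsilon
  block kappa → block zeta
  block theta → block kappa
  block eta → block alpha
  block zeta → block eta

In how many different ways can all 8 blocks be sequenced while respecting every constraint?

2 blocks have no prerequisites (block beta, block theta), so any of them could come first.
Systematically extending each partial ordering one block at a time and counting, there are 6 complete orderings.

6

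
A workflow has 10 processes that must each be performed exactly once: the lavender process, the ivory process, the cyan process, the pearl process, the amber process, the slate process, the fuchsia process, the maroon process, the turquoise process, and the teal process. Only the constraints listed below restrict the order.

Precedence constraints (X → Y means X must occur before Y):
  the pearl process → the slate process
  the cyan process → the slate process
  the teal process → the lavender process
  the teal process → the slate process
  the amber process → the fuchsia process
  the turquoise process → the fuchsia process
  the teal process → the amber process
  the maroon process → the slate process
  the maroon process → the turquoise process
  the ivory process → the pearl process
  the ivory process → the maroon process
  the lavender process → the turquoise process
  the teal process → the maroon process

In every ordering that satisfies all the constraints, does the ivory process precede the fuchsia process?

Yes

Following the dependencies: the ivory process → the maroon process → the turquoise process → the fuchsia process.
That forces the ivory process before the fuchsia process in every valid schedule.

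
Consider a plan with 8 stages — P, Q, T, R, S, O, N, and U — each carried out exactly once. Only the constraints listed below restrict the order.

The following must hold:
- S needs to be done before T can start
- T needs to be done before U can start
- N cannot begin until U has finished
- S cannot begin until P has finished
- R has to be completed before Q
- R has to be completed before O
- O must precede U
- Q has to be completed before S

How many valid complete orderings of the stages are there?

2 stages have no prerequisites (P, R), so any of them could come first.
Enumerating by repeatedly choosing an available stage (one whose prerequisites are all placed) gives 14 distinct complete orderings.

14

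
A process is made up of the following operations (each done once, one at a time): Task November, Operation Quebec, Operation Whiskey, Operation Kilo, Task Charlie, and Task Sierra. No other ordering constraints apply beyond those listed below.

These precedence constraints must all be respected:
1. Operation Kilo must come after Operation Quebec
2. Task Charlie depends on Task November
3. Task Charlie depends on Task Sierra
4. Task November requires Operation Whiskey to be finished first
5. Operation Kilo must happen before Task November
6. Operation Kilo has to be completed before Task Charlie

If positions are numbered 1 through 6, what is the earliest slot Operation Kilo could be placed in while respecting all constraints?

2

Working backwards through the constraints from Operation Kilo, its only required predecessor is Operation Quebec.
So at minimum 1 operation comes before Operation Kilo, putting Operation Kilo no earlier than position 2. That position is achievable by scheduling exactly that predecessor first.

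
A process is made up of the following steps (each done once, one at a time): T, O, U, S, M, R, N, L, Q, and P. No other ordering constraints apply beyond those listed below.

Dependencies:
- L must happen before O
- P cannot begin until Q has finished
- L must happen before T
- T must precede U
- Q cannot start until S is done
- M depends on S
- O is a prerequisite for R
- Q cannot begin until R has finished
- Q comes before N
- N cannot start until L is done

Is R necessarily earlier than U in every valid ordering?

Nothing in the constraints links R and U; they are unordered relative to each other.
A valid ordering placing U before R exists, so the answer is no.

No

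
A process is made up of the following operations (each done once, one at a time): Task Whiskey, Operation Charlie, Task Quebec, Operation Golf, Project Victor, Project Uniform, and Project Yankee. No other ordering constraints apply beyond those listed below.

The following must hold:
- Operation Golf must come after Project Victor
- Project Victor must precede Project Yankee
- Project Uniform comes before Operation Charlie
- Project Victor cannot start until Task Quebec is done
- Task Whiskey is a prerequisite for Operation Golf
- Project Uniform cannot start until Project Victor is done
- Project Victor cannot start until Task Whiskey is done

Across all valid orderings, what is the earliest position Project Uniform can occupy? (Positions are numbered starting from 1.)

4

Working backwards through the constraints from Project Uniform, its full set of required predecessors is Task Whiskey, Task Quebec, Project Victor — 3 of them.
With 3 mandatory predecessors, the earliest Project Uniform can sit is position 3+1 = 4, and placing just those 3 first achieves it.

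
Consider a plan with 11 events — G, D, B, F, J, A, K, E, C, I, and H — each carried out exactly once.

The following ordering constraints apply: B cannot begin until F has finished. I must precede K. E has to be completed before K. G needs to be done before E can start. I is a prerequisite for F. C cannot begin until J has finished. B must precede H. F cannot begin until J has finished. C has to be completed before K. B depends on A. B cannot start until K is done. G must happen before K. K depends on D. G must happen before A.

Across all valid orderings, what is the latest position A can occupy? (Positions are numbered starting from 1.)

9

The events that are forced after A, directly or by a chain of constraints, are B, H. That's 2 events.
With 2 mandatory successors out of 11 events total, the latest slot for A is 11−2 = 9, and it's reachable by doing all non-successors before A.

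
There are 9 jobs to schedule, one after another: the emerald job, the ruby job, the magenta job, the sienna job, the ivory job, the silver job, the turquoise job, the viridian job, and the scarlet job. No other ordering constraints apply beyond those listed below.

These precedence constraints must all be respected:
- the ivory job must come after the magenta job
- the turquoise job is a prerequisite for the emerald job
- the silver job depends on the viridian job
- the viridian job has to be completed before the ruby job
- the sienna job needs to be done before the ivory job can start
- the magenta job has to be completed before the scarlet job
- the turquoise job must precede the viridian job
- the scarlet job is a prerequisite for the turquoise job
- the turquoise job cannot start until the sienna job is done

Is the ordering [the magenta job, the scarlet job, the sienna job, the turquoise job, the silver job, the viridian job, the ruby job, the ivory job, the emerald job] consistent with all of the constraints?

Here the viridian job comes after the silver job.
Since the viridian job is required before the silver job, the ordering is invalid.

No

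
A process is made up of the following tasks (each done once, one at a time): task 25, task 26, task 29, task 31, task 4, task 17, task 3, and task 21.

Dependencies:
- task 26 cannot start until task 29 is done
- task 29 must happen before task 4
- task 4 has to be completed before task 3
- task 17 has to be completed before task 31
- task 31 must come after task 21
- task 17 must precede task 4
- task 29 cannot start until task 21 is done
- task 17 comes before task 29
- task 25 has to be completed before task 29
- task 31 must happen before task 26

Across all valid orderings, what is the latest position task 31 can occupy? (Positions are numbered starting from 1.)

7

Following the constraints forward from task 31, its only required successor is task 26.
So at least 1 task follows task 31, putting task 31 no later than position 7. That position is achievable by scheduling everything else first.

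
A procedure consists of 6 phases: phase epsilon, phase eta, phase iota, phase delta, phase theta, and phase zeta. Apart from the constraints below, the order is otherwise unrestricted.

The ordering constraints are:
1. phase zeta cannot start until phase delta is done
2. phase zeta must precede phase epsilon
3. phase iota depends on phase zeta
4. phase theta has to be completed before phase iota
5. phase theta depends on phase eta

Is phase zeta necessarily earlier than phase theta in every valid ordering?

No

Nothing in the constraints links phase zeta and phase theta; they are unordered relative to each other.
So phase zeta can come before phase theta or after — it is not forced.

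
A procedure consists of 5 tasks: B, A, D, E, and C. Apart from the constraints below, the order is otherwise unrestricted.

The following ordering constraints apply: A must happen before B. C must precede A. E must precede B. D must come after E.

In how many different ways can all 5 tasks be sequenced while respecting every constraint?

9

The tasks with no prerequisites are E, C; any of them can be placed first.
Counting all ways to extend the partial order to a total order gives 9.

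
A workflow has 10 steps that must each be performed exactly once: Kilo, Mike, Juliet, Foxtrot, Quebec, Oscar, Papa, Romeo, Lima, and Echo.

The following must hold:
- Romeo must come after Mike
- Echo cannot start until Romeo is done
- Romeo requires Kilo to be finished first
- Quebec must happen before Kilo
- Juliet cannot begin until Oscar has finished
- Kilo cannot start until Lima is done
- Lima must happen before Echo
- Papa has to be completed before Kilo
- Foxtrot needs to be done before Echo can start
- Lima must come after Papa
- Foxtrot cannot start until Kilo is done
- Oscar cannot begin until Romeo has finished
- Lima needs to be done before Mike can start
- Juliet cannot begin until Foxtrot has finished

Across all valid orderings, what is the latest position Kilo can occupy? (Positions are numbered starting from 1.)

5

Every step that must follow Kilo has to come after it. Tracing all chains starting from Kilo, those steps are: Juliet, Foxtrot, Oscar, Romeo, Echo — 5 in total.
So at least 5 steps follow Kilo, putting Kilo no later than position 5. That position is achievable by scheduling everything else first.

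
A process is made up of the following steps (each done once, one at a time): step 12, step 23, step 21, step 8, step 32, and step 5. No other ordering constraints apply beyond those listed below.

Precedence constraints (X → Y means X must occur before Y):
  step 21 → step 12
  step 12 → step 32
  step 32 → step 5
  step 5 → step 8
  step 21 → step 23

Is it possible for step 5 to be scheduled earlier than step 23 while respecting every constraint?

The constraints leave step 5 and step 23 unordered relative to each other; nothing requires step 23 earlier.
So a valid ordering placing step 5 earlier than step 23 exists.

Yes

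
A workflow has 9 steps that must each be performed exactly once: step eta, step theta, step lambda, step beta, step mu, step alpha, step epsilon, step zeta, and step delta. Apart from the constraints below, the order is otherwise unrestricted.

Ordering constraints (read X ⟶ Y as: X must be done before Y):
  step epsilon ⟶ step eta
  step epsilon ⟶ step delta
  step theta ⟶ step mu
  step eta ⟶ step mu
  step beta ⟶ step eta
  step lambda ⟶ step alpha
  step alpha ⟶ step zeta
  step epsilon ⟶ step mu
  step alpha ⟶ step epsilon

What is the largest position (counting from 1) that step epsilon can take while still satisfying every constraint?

6

Following every chain forward from step epsilon, the steps that must come later are step eta, step mu, step delta — 3 of them.
With 3 mandatory successors out of 9 steps total, the latest slot for step epsilon is 9−3 = 6, and it's reachable by doing all non-successors before step epsilon.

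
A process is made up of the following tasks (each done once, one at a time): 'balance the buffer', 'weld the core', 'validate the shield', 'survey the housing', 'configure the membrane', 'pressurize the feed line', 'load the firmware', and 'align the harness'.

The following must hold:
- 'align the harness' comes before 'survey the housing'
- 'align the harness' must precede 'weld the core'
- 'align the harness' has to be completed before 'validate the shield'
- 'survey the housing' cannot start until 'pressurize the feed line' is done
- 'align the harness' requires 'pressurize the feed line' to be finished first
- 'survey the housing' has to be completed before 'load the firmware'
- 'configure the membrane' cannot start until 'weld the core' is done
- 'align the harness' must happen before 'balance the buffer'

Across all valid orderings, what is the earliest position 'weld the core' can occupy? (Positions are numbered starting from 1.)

3

Working backwards through the constraints from 'weld the core', its full set of required predecessors is 'pressurize the feed line', 'align the harness' — 2 of them.
With 2 mandatory predecessors, the earliest 'weld the core' can sit is position 2+1 = 3, and placing just those 2 first achieves it.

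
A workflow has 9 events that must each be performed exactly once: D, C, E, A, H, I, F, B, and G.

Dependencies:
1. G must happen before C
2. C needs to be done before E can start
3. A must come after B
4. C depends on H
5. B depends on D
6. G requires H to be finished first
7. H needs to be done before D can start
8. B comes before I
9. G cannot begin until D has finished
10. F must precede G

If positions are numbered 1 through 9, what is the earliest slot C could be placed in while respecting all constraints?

5

The events that are forced before C, directly or transitively, are D, H, F, G. That's 4 events.
So at minimum 4 events come before C, putting C no earlier than position 5. That position is achievable by scheduling exactly those predecessors first.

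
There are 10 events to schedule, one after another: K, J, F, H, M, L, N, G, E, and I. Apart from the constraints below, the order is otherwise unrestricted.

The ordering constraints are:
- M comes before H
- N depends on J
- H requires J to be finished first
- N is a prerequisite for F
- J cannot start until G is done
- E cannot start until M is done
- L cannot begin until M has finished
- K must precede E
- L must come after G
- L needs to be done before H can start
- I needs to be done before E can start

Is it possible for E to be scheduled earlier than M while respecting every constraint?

No

Following M → E, M must precede E in every valid ordering.
So no valid ordering can have E before M.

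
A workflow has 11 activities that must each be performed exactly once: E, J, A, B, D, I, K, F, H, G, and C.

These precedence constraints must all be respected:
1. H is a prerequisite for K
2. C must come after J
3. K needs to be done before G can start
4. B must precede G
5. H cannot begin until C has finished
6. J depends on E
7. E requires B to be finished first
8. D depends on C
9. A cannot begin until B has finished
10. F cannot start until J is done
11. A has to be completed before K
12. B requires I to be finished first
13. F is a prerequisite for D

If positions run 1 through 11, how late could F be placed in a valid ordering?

10

Following the constraints forward from F, its only required successor is D.
So at least 1 activity follows F, putting F no later than position 10. That position is achievable by scheduling everything else first.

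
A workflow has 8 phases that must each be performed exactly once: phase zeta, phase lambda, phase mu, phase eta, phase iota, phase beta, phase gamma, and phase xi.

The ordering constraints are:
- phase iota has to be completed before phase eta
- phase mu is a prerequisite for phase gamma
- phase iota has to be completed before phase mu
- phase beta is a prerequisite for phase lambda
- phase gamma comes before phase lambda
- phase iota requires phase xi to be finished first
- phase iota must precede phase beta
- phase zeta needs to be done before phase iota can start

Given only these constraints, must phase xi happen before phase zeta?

Phase xi and phase zeta are not related by any chain of constraints.
There exist valid orderings with phase zeta before phase xi, so phase xi is not required to come first.

No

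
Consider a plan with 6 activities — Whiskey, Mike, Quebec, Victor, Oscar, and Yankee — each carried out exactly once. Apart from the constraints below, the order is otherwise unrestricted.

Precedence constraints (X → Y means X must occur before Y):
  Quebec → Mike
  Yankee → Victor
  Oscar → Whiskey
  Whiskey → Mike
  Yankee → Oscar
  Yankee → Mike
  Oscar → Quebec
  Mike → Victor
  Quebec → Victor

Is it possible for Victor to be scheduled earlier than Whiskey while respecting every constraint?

No

There is a dependency chain Whiskey → Mike → Victor, so Victor always comes after Whiskey.
Hence Victor can never be scheduled before Whiskey.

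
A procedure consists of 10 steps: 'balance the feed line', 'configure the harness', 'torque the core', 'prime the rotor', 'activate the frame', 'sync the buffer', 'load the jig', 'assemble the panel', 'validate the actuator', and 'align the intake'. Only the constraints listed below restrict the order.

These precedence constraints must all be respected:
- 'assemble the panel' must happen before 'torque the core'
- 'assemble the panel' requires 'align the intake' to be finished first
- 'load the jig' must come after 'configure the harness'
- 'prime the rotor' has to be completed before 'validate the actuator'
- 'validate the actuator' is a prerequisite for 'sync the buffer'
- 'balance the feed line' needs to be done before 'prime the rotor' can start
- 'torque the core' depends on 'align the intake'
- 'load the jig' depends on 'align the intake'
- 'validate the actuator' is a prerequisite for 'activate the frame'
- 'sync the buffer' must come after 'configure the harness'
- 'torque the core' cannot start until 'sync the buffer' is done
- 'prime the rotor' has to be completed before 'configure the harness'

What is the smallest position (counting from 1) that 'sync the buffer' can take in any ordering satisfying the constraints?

5

Working backwards through the constraints from 'sync the buffer', its full set of required predecessors is 'balance the feed line', 'configure the harness', 'prime the rotor', 'validate the actuator' — 4 of them.
So at minimum 4 steps come before 'sync the buffer', putting 'sync the buffer' no earlier than position 5. That position is achievable by scheduling exactly those predecessors first.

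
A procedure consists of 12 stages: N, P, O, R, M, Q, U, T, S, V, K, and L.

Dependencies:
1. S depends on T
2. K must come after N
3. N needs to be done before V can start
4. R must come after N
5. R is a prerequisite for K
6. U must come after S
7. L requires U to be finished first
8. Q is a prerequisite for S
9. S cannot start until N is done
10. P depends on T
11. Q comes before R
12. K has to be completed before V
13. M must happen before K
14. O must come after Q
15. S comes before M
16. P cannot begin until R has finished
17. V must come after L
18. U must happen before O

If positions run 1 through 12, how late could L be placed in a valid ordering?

Following the constraints forward from L, its only required successor is V.
So at least 1 stage follows L, putting L no later than position 11. That position is achievable by scheduling everything else first.

11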